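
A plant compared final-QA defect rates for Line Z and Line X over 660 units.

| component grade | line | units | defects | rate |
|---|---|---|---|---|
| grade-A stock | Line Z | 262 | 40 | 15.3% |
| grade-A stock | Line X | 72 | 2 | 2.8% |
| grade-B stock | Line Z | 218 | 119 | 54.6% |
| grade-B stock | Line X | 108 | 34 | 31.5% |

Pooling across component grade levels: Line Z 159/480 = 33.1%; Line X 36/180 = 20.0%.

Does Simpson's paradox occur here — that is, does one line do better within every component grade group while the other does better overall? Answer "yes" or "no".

Within each component grade level (grade-A stock 15.3% vs 2.8%; grade-B stock 54.6% vs 31.5%), Line X has the lower rate every time. Pooled: 33.1% vs 20.0% — Line X has the lower rate overall. They agree.

no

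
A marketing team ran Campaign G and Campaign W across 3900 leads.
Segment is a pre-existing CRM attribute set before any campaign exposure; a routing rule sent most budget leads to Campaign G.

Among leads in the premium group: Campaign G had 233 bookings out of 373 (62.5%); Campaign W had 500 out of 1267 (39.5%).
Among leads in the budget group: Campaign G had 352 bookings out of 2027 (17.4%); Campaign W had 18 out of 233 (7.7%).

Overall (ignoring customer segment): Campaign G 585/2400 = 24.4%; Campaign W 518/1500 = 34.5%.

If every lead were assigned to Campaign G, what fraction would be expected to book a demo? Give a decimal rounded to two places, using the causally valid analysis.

Campaign G is higher inside every customer segment stratum but Campaign W is higher in aggregate. Whether to stratify depends on how customer segment relates to the campaign.
Customer segment satisfies the back-door criterion: it is not a descendant of the campaign, and it blocks the spurious path from campaign to outcome. Adjusting for it (i.e., using the within-customer segment rates) gives the causal effect.
Standardising Campaign G to the population customer segment mix: 0.421·233/373 + 0.579·352/2027 = 0.363.

0.36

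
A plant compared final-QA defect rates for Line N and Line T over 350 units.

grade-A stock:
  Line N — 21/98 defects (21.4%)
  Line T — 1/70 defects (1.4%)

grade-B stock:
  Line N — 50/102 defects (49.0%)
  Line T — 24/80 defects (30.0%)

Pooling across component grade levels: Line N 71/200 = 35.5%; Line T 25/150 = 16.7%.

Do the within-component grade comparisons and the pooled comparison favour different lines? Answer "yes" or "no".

no

Within each component grade level (grade-A stock 21.4% vs 1.4%; grade-B stock 49.0% vs 30.0%), Line T has the lower rate every time. Pooled: 35.5% vs 16.7% — Line T has the lower rate overall. They agree.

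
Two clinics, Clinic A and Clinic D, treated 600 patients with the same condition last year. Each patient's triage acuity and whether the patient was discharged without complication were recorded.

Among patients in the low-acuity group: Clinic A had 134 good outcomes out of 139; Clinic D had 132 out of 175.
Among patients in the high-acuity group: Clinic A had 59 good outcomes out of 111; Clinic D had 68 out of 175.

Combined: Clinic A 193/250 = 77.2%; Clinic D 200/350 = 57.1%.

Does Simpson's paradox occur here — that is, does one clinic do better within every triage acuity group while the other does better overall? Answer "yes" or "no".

no

Within each triage acuity level (low-acuity 96.4% vs 75.4%; high-acuity 53.2% vs 38.9%), Clinic A has the higher rate every time. Pooled: 77.2% vs 57.1% — Clinic A has the higher rate overall. They agree.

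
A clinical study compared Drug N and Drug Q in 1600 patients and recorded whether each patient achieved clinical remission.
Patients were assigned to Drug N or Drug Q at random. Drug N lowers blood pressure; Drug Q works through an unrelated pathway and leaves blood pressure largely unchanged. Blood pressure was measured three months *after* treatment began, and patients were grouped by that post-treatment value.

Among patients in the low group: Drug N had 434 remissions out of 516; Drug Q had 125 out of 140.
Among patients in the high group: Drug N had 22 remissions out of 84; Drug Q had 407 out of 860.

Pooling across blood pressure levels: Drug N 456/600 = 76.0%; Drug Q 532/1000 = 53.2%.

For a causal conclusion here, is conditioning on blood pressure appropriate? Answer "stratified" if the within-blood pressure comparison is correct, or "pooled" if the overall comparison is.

The stratified and pooled comparisons disagree (Drug Q wins within each blood pressure; Drug N wins overall), so the answer turns on the causal role of blood pressure.
Blood pressure lies on the pathway drug → blood pressure → outcome, so adjusting for it blocks the indirect effect. For the total causal effect of drug, use the unadjusted pooled rates.
Pooled: Drug N 76.0% vs Drug Q 53.2%; Drug N is higher overall.

pooled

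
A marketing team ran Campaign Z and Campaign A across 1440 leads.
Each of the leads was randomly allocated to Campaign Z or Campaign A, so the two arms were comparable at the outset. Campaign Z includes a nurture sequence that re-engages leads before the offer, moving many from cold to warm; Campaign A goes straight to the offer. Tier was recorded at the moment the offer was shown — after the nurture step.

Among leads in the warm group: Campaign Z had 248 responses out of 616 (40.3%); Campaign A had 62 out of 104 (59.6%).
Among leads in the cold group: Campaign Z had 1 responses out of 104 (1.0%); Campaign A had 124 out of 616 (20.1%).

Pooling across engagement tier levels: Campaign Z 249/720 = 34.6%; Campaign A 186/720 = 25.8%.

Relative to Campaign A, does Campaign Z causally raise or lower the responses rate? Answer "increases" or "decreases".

Engagement tier here is a post-treatment variable shaped by the campaign; conditioning on it would introduce bias rather than remove it. The overall comparison is the causal one.
Pooled: Campaign Z 34.6% vs Campaign A 25.8%; Campaign Z is higher overall.

increases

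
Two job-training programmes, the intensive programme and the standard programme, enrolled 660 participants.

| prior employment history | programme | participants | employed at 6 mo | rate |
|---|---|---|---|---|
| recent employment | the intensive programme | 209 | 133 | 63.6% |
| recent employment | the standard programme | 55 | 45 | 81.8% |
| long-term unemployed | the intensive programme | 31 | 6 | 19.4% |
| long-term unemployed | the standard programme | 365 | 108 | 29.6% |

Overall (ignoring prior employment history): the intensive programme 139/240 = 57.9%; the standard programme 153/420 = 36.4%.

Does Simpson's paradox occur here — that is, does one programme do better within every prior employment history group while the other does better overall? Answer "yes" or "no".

Within each prior employment history level (recent employment 63.6% vs 81.8%; long-term unemployed 19.4% vs 29.6%), the standard programme has the higher rate every time. Pooled: 57.9% vs 36.4% — the intensive programme has the higher rate overall. The two comparisons disagree.

yes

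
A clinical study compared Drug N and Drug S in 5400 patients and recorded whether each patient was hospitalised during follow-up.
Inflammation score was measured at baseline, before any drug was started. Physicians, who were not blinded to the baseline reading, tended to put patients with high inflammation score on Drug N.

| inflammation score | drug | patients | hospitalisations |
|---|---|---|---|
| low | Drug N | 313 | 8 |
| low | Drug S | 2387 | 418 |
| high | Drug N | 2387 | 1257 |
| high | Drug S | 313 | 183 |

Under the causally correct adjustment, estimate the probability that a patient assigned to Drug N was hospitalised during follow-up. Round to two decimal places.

Here inflammation score is a common cause — it drives both which drug a case falls under and the outcome. The crude comparison mixes populations; the stratum-specific rates are the causally relevant ones.
Standardising Drug N to the population inflammation score mix: 0.500·8/313 + 0.500·1257/2387 = 0.276.

0.28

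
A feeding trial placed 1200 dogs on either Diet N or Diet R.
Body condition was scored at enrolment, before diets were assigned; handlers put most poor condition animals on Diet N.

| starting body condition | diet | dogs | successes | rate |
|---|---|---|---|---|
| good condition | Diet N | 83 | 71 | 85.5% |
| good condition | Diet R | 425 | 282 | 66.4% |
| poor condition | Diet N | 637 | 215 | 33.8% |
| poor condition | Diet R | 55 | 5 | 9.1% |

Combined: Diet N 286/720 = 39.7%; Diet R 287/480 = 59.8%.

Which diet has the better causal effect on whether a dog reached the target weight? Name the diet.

Diet N

The starting body condition-specific comparison favours Diet N throughout, but the pooled figures favour Diet R. The question is whether to condition on starting body condition.
Here starting body condition is a common cause — it drives both which diet a case falls under and the outcome. The crude comparison mixes populations; the stratum-specific rates are the causally relevant ones.
Within each level — good condition: 85.5% vs 66.4%; poor condition: 33.8% vs 9.1% — Diet N is higher every time.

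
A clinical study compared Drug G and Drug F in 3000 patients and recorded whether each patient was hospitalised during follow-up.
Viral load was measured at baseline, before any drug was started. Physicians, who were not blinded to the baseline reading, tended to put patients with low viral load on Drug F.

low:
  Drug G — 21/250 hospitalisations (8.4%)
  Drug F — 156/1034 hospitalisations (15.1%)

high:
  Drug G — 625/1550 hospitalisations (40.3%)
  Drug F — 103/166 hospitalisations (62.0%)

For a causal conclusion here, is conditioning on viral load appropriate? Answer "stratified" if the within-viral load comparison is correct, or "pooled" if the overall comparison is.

stratified

The viral load-specific comparison favours Drug G throughout, but the pooled figures favour Drug F. The question is whether to condition on viral load.
Since viral load is a pre-existing factor (not a product of the drug) and it affects the outcome on its own, it is a confounder. The stratified rates, not the pooled rate, identify the causal effect.
Within each level — low: 8.4% vs 15.1%; high: 40.3% vs 62.0% — Drug G is lower every time.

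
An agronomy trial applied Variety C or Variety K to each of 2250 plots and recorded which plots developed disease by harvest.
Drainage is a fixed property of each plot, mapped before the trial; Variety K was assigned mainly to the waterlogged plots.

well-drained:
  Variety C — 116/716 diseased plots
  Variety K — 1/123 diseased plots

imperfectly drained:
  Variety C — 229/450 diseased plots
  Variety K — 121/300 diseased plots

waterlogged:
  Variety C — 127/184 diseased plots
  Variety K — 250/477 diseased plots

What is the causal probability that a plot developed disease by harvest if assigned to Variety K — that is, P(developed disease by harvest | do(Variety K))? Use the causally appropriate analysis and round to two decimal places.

0.29

The stratified and pooled comparisons disagree (Variety K wins within each field drainage; Variety C wins overall), so the answer turns on the causal role of field drainage.
Since field drainage is a pre-existing factor (not a product of the variety) and it affects the outcome on its own, it is a confounder. The stratified rates, not the pooled rate, identify the causal effect.
Standardising Variety K to the population field drainage mix: 0.373·1/123 + 0.333·121/300 + 0.294·250/477 = 0.291.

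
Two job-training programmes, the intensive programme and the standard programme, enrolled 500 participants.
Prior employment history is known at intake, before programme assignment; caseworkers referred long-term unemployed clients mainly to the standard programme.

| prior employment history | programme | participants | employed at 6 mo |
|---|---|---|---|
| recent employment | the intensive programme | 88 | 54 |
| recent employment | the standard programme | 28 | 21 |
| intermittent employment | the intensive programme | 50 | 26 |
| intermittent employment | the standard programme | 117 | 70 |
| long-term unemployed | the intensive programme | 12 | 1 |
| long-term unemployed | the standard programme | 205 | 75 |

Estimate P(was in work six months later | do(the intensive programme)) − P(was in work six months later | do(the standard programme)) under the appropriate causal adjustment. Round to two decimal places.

The stratified and pooled comparisons disagree (the standard programme wins within each prior employment history; the intensive programme wins overall), so the answer turns on the causal role of prior employment history.
Prior employment history is set before the programme has any effect — it is not caused by the programme — and it independently drives the outcome. That makes it a confounder, so the causal comparison is within prior employment history levels.
Adjusting over the population distribution of prior employment history: 0.232·(0.614−0.750) + 0.334·(0.520−0.598) + 0.434·(0.083−0.366) = -0.180.

-0.18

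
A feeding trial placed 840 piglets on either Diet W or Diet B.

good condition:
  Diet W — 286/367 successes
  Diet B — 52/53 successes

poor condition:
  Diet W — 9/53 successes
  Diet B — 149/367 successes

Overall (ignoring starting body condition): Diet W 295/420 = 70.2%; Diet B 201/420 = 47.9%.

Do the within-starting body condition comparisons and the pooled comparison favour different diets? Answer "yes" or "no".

Within each starting body condition level (good condition 77.9% vs 98.1%; poor condition 17.0% vs 40.6%), Diet B has the higher rate every time. Pooled: 70.2% vs 47.9% — Diet W has the higher rate overall. The two comparisons disagree.

yes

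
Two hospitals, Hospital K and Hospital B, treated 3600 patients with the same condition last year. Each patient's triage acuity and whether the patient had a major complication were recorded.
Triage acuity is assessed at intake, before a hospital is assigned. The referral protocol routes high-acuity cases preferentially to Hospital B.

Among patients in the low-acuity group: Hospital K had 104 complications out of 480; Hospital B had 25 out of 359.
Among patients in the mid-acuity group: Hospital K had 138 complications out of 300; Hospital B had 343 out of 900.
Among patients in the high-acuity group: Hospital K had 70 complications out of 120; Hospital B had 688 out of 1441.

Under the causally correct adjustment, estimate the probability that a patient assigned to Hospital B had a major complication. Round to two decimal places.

Within every triage acuity level Hospital B has the lower rate, yet pooled Hospital K does — Simpson's reversal.
Triage acuity differs across hospitals for reasons unrelated to any effect of the hospital itself, and it separately predicts the outcome — a classic confounder. We must compare within triage acuity levels.
Standardising Hospital B to the population triage acuity mix: 0.233·25/359 + 0.333·343/900 + 0.434·688/1441 = 0.350.

0.35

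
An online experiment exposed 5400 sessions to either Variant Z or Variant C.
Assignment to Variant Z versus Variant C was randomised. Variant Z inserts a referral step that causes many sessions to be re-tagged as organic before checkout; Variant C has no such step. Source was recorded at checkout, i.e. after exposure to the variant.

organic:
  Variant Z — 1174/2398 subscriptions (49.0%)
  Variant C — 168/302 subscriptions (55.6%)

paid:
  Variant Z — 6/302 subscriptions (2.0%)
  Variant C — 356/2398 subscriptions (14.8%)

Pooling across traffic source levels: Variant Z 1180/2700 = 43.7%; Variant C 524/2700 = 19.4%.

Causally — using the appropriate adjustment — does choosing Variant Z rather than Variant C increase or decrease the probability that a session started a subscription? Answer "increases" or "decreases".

increases

The stratified and pooled comparisons disagree (Variant C wins within each traffic source; Variant Z wins overall), so the answer turns on the causal role of traffic source.
Stratifying would compare variants among sessions the variants themselves sorted into traffic source groups — a form of selection on an intermediate. The unconditioned pooled rates give the total causal effect.
Pooled: Variant Z 43.7% vs Variant C 19.4%; Variant Z is higher overall.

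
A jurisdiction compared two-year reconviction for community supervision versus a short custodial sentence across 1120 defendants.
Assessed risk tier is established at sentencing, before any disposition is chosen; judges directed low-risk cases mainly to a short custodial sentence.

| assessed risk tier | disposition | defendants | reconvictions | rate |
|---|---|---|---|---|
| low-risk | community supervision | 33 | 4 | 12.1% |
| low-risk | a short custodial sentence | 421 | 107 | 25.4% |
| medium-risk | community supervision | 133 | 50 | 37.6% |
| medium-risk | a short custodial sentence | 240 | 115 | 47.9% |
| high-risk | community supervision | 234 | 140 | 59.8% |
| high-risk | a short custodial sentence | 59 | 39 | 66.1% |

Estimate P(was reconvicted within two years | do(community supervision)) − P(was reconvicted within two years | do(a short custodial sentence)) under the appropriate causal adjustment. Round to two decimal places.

Assessed risk tier satisfies the back-door criterion: it is not a descendant of the disposition, and it blocks the spurious path from disposition to outcome. Adjusting for it (i.e., using the within-assessed risk tier rates) gives the causal effect.
Adjusting over the population distribution of assessed risk tier: 0.405·(0.121−0.254) + 0.333·(0.376−0.479) + 0.262·(0.598−0.661) = -0.105.

-0.10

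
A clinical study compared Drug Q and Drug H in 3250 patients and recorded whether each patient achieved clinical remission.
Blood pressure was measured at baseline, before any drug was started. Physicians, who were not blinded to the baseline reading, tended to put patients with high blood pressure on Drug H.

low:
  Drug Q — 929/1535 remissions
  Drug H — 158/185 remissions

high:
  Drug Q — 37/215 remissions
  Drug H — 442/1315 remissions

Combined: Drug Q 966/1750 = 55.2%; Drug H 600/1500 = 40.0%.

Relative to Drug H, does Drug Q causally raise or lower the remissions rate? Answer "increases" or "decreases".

Since blood pressure is a pre-existing factor (not a product of the drug) and it affects the outcome on its own, it is a confounder. The stratified rates, not the pooled rate, identify the causal effect.
Within each level — low: 60.5% vs 85.4%; high: 17.2% vs 33.6% — Drug H is higher every time.

decreases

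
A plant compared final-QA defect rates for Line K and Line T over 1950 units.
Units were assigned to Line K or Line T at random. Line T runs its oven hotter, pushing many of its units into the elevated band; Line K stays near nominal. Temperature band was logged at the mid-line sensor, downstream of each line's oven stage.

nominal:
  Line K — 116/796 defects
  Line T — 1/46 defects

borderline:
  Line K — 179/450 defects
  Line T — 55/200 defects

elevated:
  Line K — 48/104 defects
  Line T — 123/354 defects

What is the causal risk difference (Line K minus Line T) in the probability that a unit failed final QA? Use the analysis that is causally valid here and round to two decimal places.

-0.04

Line T is lower inside every in-process temperature band stratum but Line K is lower in aggregate. Whether to stratify depends on how in-process temperature band relates to the line.
In-process temperature band is downstream of the line. One should not condition on a consequence of treatment, so the overall rates are the right comparison.
The causal difference is the pooled difference: 0.254 − 0.298 = -0.044.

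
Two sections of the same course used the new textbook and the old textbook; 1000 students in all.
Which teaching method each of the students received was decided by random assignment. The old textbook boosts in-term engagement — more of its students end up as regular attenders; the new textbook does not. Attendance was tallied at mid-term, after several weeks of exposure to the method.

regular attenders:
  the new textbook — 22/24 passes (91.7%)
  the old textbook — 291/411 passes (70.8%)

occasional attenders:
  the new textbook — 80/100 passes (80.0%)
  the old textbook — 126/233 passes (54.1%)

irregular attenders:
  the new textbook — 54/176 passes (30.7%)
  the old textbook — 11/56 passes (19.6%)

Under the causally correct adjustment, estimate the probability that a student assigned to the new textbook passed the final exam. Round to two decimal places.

Mid-term attendance here is a post-treatment variable shaped by the teaching method; conditioning on it would introduce bias rather than remove it. The overall comparison is the causal one.
So P(outcome | do(the new textbook)) is just the pooled rate for the new textbook: 156/300 = 0.520.

0.52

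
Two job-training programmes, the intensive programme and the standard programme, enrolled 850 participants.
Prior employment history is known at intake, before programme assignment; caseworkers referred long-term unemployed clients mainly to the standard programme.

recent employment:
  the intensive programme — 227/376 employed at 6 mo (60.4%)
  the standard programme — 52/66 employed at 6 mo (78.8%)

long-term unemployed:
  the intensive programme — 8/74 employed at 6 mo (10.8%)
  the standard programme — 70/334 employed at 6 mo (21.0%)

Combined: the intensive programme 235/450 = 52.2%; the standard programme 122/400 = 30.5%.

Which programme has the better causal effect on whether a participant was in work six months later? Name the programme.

the standard programme

the standard programme is higher inside every prior employment history stratum but the intensive programme is higher in aggregate. Whether to stratify depends on how prior employment history relates to the programme.
Prior employment history is set before the programme has any effect — it is not caused by the programme — and it independently drives the outcome. That makes it a confounder, so the causal comparison is within prior employment history levels.
Within each level — recent employment: 60.4% vs 78.8%; long-term unemployed: 10.8% vs 21.0% — the standard programme is higher every time.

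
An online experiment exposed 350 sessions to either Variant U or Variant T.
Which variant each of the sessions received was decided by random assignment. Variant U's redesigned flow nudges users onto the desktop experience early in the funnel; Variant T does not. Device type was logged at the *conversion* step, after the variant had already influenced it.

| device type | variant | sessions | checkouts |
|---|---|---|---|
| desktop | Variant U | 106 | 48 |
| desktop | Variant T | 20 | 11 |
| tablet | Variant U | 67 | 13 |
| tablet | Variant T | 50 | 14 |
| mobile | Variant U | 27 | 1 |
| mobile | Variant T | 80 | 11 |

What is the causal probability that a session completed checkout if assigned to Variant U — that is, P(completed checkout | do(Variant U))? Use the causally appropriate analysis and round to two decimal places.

0.31

Variant T is higher inside every device type stratum but Variant U is higher in aggregate. Whether to stratify depends on how device type relates to the variant.
Because the variant influences device type, device type is a post-treatment mediator, not a confounder. Stratifying on it would bias the estimate; the causal effect is the crude pooled difference.
So P(outcome | do(Variant U)) is just the pooled rate for Variant U: 62/200 = 0.310.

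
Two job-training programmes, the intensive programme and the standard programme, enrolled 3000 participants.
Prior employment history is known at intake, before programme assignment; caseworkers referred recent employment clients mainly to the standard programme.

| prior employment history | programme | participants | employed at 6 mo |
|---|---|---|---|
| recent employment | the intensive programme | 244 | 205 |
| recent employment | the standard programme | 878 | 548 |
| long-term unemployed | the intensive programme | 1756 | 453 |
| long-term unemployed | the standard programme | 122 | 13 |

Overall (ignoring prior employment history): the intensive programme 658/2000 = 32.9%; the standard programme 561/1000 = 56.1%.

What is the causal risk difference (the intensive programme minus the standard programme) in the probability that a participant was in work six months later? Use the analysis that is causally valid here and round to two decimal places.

Within every prior employment history level the intensive programme has the higher rate, yet pooled the standard programme does — Simpson's reversal.
The imbalance in prior employment history arose from how participants were allocated, not from anything the programme did; and prior employment history independently affects the outcome. The pooled gap is confounded — condition on prior employment history.
Adjusting over the population distribution of prior employment history: 0.374·(0.840−0.624) + 0.626·(0.258−0.107) = +0.176.

+0.18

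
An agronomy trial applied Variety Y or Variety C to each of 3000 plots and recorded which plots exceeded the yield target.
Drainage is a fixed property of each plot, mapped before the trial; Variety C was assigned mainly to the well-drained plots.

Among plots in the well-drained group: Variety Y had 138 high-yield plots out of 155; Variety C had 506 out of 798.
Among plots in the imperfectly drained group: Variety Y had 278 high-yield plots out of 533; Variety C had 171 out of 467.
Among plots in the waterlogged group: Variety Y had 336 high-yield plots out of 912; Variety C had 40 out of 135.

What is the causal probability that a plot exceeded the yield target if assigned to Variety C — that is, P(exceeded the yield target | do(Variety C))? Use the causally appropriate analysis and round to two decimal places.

Variety Y is higher inside every field drainage stratum but Variety C is higher in aggregate. Whether to stratify depends on how field drainage relates to the variety.
Field drainage is set before the variety has any effect — it is not caused by the variety — and it independently drives the outcome. That makes it a confounder, so the causal comparison is within field drainage levels.
Standardising Variety C to the population field drainage mix: 0.318·506/798 + 0.333·171/467 + 0.349·40/135 = 0.427.

0.43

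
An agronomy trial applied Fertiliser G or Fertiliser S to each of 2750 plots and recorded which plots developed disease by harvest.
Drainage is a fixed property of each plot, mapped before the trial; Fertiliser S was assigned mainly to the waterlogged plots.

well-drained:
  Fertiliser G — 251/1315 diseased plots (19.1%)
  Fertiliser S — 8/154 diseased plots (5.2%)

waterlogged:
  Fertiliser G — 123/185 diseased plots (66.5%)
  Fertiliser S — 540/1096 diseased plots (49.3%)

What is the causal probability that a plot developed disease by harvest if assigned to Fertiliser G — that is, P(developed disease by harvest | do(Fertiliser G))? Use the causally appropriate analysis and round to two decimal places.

Nothing the fertiliser does changes field drainage; the imbalance is an allocation artefact. With field drainage also predicting the outcome, the pooled figure is confounded, and the within-stratum comparison is the causal one.
Standardising Fertiliser G to the population field drainage mix: 0.534·251/1315 + 0.466·123/185 = 0.412.

0.41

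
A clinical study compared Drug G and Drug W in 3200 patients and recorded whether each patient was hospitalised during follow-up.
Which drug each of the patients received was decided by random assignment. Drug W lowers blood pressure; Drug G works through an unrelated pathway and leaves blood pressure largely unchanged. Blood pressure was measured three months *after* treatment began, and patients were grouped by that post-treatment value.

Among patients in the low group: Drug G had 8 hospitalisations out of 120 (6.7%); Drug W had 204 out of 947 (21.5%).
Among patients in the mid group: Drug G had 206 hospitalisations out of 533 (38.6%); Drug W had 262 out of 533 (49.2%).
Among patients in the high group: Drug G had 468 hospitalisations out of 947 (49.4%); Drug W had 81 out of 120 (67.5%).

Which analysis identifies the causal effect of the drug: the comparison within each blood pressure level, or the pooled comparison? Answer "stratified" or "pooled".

pooled

The stratified and pooled comparisons disagree (Drug G wins within each blood pressure; Drug W wins overall), so the answer turns on the causal role of blood pressure.
Blood pressure lies on the pathway drug → blood pressure → outcome, so adjusting for it blocks the indirect effect. For the total causal effect of drug, use the unadjusted pooled rates.
Pooled: Drug G 42.6% vs Drug W 34.2%; Drug W is lower overall.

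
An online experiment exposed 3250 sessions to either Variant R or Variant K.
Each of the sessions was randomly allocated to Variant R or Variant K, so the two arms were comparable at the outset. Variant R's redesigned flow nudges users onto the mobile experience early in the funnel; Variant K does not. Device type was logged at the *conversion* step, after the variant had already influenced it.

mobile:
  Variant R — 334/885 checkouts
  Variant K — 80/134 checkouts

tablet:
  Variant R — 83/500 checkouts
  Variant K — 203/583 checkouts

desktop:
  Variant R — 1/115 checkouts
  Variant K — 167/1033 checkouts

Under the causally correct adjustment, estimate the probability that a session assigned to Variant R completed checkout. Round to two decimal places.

The stratified and pooled comparisons disagree (Variant K wins within each device type; Variant R wins overall), so the answer turns on the causal role of device type.
The distribution of device type is itself part of what the variant does — it is an intermediate outcome. Holding it fixed would remove that part of the effect; the total effect is the pooled difference.
So P(outcome | do(Variant R)) is just the pooled rate for Variant R: 418/1500 = 0.279.

0.28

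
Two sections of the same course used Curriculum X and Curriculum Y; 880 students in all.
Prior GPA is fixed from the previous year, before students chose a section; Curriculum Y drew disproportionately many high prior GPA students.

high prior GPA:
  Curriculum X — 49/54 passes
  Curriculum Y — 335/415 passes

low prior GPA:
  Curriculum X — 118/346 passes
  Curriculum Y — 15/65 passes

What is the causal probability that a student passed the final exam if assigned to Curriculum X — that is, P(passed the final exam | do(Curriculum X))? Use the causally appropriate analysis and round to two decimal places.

The prior GPA band-specific comparison favours Curriculum X throughout, but the pooled figures favour Curriculum Y. The question is whether to condition on prior GPA band.
The imbalance in prior GPA band arose from how students were allocated, not from anything the teaching method did; and prior GPA band independently affects the outcome. The pooled gap is confounded — condition on prior GPA band.
Standardising Curriculum X to the population prior GPA band mix: 0.533·49/54 + 0.467·118/346 = 0.643.

0.64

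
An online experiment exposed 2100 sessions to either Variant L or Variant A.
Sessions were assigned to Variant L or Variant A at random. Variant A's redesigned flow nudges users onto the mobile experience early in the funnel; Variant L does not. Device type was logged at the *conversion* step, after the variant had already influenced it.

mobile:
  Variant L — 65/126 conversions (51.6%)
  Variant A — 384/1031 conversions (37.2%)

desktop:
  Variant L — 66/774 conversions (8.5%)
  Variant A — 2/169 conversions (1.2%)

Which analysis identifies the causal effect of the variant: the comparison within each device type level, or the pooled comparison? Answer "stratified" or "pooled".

pooled

Variant L is higher inside every device type stratum but Variant A is higher in aggregate. Whether to stratify depends on how device type relates to the variant.
Device type here is a post-treatment variable shaped by the variant; conditioning on it would introduce bias rather than remove it. The overall comparison is the causal one.
Pooled: Variant L 14.6% vs Variant A 32.2%; Variant A is higher overall.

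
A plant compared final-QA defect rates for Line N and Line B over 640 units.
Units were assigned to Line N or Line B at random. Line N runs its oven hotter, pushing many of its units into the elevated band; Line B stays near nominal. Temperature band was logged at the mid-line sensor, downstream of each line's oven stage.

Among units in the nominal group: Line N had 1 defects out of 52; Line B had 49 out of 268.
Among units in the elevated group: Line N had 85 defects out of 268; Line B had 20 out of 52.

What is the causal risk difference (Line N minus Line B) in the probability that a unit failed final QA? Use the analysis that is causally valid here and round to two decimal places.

+0.05

In-process temperature band is downstream of the line. One should not condition on a consequence of treatment, so the overall rates are the right comparison.
The causal difference is the pooled difference: 0.269 − 0.216 = +0.053.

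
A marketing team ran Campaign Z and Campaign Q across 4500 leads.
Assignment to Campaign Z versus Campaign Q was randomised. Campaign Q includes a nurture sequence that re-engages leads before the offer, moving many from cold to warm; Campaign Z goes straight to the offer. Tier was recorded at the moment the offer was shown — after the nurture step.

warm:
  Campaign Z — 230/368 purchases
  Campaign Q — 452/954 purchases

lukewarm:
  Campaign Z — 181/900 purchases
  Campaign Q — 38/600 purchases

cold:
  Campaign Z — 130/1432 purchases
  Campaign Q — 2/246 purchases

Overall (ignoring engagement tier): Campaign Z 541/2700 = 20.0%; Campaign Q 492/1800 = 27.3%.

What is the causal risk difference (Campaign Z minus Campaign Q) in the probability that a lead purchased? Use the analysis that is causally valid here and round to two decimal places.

-0.07

Engagement tier is recorded after the campaign and is itself shifted by it — it sits on the causal path from campaign to outcome. Conditioning on a mediator would strip out part of the effect we want; the pooled comparison gives the total causal effect.
The causal difference is the pooled difference: 0.200 − 0.273 = -0.073.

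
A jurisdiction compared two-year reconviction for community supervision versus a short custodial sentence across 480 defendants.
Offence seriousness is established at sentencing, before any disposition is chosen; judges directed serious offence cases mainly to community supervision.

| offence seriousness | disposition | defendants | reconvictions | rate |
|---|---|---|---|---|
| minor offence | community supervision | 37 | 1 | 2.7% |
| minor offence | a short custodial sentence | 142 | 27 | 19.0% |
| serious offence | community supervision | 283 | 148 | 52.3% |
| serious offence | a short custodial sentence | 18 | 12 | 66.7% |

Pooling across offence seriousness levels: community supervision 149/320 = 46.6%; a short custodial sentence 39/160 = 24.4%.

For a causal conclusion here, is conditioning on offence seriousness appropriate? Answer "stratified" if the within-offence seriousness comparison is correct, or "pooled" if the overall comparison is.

stratified

The imbalance in offence seriousness arose from how defendants were allocated, not from anything the disposition did; and offence seriousness independently affects the outcome. The pooled gap is confounded — condition on offence seriousness.
Within each level — minor offence: 2.7% vs 19.0%; serious offence: 52.3% vs 66.7% — community supervision is lower every time.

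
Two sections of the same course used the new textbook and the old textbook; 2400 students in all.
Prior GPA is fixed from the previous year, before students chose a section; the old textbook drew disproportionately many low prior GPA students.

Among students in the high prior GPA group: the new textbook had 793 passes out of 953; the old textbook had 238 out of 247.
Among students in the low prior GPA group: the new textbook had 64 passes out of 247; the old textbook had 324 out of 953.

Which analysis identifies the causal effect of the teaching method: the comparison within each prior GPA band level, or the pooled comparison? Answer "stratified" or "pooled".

Here prior GPA band is a common cause — it drives both which teaching method a case falls under and the outcome. The crude comparison mixes populations; the stratum-specific rates are the causally relevant ones.
Within each level — high prior GPA: 83.2% vs 96.4%; low prior GPA: 25.9% vs 34.0% — the old textbook is higher every time.

stratified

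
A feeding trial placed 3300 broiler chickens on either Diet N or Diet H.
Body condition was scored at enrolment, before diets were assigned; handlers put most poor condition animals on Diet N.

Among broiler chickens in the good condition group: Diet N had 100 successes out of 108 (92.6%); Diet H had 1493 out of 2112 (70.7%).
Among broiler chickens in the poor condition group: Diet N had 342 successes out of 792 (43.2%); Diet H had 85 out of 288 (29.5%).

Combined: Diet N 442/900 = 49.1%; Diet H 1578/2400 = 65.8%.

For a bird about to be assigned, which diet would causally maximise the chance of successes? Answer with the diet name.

Diet N

Within every starting body condition level Diet N has the higher rate, yet pooled Diet H does — Simpson's reversal.
Starting body condition differs across diets for reasons unrelated to any effect of the diet itself, and it separately predicts the outcome — a classic confounder. We must compare within starting body condition levels.
Within each level — good condition: 92.6% vs 70.7%; poor condition: 43.2% vs 29.5% — Diet N is higher every time.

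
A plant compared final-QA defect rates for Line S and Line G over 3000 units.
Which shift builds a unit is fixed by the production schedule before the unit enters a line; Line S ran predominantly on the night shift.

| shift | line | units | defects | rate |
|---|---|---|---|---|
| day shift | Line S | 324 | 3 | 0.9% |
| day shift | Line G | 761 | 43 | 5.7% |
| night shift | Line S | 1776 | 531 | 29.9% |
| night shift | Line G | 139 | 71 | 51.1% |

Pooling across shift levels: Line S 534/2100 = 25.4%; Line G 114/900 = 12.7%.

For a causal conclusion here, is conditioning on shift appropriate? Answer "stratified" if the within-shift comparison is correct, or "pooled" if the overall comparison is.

The stratified and pooled comparisons disagree (Line S wins within each shift; Line G wins overall), so the answer turns on the causal role of shift.
The imbalance in shift arose from how units were allocated, not from anything the line did; and shift independently affects the outcome. The pooled gap is confounded — condition on shift.
Within each level — day shift: 0.9% vs 5.7%; night shift: 29.9% vs 51.1% — Line S is lower every time.

stratified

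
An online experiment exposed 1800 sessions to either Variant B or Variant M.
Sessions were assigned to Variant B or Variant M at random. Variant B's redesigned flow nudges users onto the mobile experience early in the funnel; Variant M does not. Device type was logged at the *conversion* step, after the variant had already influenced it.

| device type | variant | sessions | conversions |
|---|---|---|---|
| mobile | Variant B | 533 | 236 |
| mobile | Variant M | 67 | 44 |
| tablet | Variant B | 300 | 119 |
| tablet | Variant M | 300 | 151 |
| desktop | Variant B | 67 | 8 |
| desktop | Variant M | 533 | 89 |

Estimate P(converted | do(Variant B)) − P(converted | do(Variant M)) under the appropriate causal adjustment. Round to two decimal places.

Device type lies on the pathway variant → device type → outcome, so adjusting for it blocks the indirect effect. For the total causal effect of variant, use the unadjusted pooled rates.
The causal difference is the pooled difference: 0.403 − 0.316 = +0.088.

+0.09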